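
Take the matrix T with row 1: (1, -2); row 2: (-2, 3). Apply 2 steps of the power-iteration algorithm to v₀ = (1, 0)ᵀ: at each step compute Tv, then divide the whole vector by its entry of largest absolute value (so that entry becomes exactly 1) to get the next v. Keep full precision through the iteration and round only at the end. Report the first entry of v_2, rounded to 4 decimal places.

Tv0 = (1.00000, -2.00000); divide by -2.00000 → v1 = (-0.50000, 1.00000)
Tv1 = (-2.50000, 4.00000); divide by 4.00000 → v2 = (-0.62500, 1.00000)
Requested entry of v2: 5/-8 = -0.6250

-0.6250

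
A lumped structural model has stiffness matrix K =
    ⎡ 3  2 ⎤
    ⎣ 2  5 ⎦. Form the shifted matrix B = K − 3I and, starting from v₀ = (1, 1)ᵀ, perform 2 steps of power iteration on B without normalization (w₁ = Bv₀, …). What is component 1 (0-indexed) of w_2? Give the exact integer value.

12

B = K − 3I has rows (0, 2); (2, 2)
w1 = Bv₀ = (0·1 + 2·1; 2·1 + 2·1) = (2, 4)
w2 = Bw1 = (0·2 + 2·4; 2·2 + 2·4) = (8, 12)
Requested component of w2: 12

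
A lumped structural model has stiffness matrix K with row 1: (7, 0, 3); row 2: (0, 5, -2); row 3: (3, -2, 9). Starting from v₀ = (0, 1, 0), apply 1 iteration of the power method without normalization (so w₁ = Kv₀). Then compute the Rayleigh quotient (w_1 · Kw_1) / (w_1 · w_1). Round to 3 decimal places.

w1 = Kv₀ = (7·0 + 0·1 + 3·0; 0·0 + 5·1 + (-2)·0; 3·0 + (-2)·1 + 9·0) = (0, 5, -2)
Kw1 = (-6, 29, -28)
w1·Kw1 = 0·(-6) + 5·29 + (-2)·(-28) = 201; w1·w1 = 0·0 + 5·5 + (-2)·(-2) = 29
λ ≈ 201/29 = 6.931

6.931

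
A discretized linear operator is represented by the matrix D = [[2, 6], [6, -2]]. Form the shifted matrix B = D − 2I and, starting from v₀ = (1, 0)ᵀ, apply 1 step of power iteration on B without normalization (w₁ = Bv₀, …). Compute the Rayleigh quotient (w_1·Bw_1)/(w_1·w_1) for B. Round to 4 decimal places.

B = D − 2I has rows (0, 6); (6, -4)
w1 = Bv₀ = (0·1 + 6·0; 6·1 + (-4)·0) = (0, 6)
Bw1 = (36, -24)
w1·Bw1 = -144; w1·w1 = 36; μ ≈ -144/36 = -4.0000

-4.0000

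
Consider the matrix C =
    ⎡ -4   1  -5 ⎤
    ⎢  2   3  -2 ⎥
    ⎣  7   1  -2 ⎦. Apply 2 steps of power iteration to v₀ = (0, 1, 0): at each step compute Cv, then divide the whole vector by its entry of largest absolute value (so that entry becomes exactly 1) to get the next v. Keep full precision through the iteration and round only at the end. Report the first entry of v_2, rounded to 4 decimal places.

-0.6667

Cv0 = (1.00000, 3.00000, 1.00000); divide by 3.00000 → v1 = (0.33333, 1.00000, 0.33333)
Cv1 = (-2.00000, 3.00000, 2.66667); divide by 3.00000 → v2 = (-0.66667, 1.00000, 0.88889)
Requested entry of v2: -6/9 = -0.6667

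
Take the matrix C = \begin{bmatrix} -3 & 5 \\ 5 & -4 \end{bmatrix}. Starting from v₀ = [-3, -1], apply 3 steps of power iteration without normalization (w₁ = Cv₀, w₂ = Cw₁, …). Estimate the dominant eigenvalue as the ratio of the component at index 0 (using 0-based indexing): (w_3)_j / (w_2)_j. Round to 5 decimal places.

w1 = Cv₀ = ((-3)·(-3) + 5·(-1); 5·(-3) + (-4)·(-1)) = (4, -11)
w2 = Cw1 = ((-3)·4 + 5·(-11); 5·4 + (-4)·(-11)) = (-67, 64)
w3 = Cw2 = (521, -591)
Ratio at component: 521 / -67 = -7.77612

λ ≈ -7.77612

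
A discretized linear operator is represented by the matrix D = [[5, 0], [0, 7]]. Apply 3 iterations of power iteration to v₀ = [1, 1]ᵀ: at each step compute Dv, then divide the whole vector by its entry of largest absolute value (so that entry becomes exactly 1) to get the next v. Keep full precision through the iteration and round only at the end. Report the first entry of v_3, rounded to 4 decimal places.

0.3644

Dv0 = (5.00000, 7.00000); divide by 7.00000 → v1 = (0.71429, 1.00000)
Dv1 = (3.57143, 7.00000); divide by 7.00000 → v2 = (0.51020, 1.00000)
Dv2 = (2.55102, 7.00000); divide by 7.00000 → v3 = (0.36443, 1.00000)
Requested entry of v3: 125/343 = 0.3644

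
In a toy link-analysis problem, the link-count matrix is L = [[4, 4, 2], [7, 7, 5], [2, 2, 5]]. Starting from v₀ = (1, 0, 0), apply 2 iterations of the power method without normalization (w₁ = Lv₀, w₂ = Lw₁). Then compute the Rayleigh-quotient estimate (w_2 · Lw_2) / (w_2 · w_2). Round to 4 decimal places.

w1 = Lv₀ = (4, 7, 2)
w2 = Lw1 = (48, 87, 32)
Lw2 = (604, 1105, 430)
w2·Lw2 = 48·604 + 87·1105 + 32·430 = 138887; w2·w2 = 48·48 + 87·87 + 32·32 = 10897
λ ≈ 138887/10897 = 12.7454

λ ≈ 12.7454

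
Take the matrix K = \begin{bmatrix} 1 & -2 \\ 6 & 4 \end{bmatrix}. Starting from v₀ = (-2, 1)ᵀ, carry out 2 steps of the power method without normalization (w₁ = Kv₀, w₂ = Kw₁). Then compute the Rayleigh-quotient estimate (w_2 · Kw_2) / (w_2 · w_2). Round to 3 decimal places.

λ ≈ 3.049

w1 = Kv₀ = (1·(-2) + (-2)·1; 6·(-2) + 4·1) = (-4, -8)
w2 = Kw1 = (1·(-4) + (-2)·(-8); 6·(-4) + 4·(-8)) = (12, -56)
Kw2 = (124, -152)
w2·Kw2 = 12·124 + (-56)·(-152) = 10000; w2·w2 = 12·12 + (-56)·(-56) = 3280
λ ≈ 10000/3280 = 3.049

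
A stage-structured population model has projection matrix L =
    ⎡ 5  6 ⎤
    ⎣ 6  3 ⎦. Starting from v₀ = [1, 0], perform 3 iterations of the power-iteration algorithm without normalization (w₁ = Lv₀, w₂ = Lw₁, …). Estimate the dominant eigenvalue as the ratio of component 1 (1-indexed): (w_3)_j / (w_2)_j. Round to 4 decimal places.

λ ≈ 9.7213

w1 = Lv₀ = (5·1 + 6·0; 6·1 + 3·0) = (5, 6)
w2 = Lw1 = (5·5 + 6·6; 6·5 + 3·6) = (61, 48)
w3 = Lw2 = (593, 510)
Ratio at component: 593 / 61 = 9.7213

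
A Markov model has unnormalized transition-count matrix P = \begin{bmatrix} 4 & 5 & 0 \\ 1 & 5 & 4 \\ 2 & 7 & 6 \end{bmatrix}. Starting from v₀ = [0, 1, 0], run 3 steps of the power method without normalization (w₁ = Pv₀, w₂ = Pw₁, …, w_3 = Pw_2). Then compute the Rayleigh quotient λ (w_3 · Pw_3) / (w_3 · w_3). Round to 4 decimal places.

λ ≈ 11.5827

w1 = Pv₀ = (4·0 + 5·1 + 0·0; 1·0 + 5·1 + 4·0; 2·0 + 7·1 + 6·0) = (5, 5, 7)
w2 = Pw1 = (4·5 + 5·5 + 0·7; 1·5 + 5·5 + 4·7; 2·5 + 7·5 + 6·7) = (45, 58, 87)
w3 = Pw2 = (470, 683, 1018)
Pw3 = (5295, 7957, 11829)
w3·Pw3 = 470·5295 + 683·7957 + 1018·11829 = 19965203; w3·w3 = 470·470 + 683·683 + 1018·1018 = 1723713
λ ≈ 19965203/1723713 = 11.5827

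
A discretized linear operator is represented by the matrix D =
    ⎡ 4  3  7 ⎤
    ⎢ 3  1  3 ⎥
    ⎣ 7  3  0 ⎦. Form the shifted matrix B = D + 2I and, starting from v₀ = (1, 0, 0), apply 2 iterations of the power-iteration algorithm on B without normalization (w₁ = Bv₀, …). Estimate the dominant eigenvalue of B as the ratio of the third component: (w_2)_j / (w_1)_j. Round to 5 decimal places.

B = D + 2I has rows (6, 3, 7); (3, 3, 3); (7, 3, 2)
w1 = Bv₀ = (6, 3, 7)
w2 = Bw1 = (94, 48, 65)
Ratio: 65/7 = 9.28571

μ ≈ 9.28571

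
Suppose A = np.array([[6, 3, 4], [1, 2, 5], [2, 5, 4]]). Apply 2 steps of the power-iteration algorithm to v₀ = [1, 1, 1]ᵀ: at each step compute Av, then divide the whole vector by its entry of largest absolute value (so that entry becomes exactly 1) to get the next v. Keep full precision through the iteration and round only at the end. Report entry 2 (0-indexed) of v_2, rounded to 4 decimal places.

0.7534

Av0 = (13.00000, 8.00000, 11.00000); divide by 13.00000 → v1 = (1.00000, 0.61538, 0.84615)
Av1 = (11.23077, 6.46154, 8.46154); divide by 11.23077 → v2 = (1.00000, 0.57534, 0.75342)
Requested entry of v2: 110/146 = 0.7534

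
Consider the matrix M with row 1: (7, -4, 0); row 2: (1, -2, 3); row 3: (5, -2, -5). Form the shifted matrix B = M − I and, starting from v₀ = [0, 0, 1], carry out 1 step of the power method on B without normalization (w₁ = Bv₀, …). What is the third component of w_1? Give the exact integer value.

B = M − I has rows (6, -4, 0); (1, -3, 3); (5, -2, -6)
w1 = Bv₀ = (6·0 + (-4)·0 + 0·1; 1·0 + (-3)·0 + 3·1; 5·0 + (-2)·0 + (-6)·1) = (0, 3, -6)
Requested component of w1: -6

-6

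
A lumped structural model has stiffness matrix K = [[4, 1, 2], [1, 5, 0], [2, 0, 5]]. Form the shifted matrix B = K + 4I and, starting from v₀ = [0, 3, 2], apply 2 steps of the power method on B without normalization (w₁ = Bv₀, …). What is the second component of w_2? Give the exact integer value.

250

B = K + 4I has rows (8, 1, 2); (1, 9, 0); (2, 0, 9)
w1 = Bv₀ = (8·0 + 1·3 + 2·2; 1·0 + 9·3 + 0·2; 2·0 + 0·3 + 9·2) = (7, 27, 18)
w2 = Bw1 = (8·7 + 1·27 + 2·18; 1·7 + 9·27 + 0·18; 2·7 + 0·27 + 9·18) = (119, 250, 176)
Requested component of w2: 250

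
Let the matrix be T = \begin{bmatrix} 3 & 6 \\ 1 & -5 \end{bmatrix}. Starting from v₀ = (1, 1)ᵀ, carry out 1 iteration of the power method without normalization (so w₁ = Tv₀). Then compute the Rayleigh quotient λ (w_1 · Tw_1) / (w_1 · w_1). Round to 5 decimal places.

-0.91753

w1 = Tv₀ = (9, -4)
Tw1 = (3, 29)
w1·Tw1 = 9·3 + (-4)·29 = -89; w1·w1 = 9·9 + (-4)·(-4) = 97
λ ≈ -89/97 = -0.91753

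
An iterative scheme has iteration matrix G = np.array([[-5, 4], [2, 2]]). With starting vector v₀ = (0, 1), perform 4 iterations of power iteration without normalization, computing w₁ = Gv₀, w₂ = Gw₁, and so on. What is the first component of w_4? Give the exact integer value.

-540

w1 = Gv₀ = (4, 2)
w2 = Gw1 = (-12, 12)
w3 = Gw2 = (108, 0)
w4 = Gw3 = (-540, 216)
The requested component of w4 is -540.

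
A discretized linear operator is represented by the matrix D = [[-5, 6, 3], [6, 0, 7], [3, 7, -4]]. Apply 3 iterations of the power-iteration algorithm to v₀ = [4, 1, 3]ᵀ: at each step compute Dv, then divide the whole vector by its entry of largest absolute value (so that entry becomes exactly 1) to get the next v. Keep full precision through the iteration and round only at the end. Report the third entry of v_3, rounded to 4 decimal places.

-0.0018

Dv0 = (-5.00000, 45.00000, 7.00000); divide by 45.00000 → v1 = (-0.11111, 1.00000, 0.15556)
Dv1 = (7.02222, 0.42222, 6.04444); divide by 7.02222 → v2 = (1.00000, 0.06013, 0.86076)
Dv2 = (-2.05696, 12.02532, -0.02215); divide by 12.02532 → v3 = (-0.17105, 1.00000, -0.00184)
Requested entry of v3: -7/3800 = -0.0018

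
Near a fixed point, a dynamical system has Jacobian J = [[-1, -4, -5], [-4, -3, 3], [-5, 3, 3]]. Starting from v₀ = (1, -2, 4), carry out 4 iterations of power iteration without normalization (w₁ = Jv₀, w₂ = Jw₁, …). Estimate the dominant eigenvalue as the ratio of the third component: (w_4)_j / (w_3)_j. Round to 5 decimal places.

9.92775

w1 = Jv₀ = (-13, 14, 1)
w2 = Jw1 = (-48, 13, 110)
w3 = Jw2 = (-554, 483, 609)
w4 = Jw3 = (-4423, 2594, 6046)
Ratio at component: 6046 / 609 = 9.92775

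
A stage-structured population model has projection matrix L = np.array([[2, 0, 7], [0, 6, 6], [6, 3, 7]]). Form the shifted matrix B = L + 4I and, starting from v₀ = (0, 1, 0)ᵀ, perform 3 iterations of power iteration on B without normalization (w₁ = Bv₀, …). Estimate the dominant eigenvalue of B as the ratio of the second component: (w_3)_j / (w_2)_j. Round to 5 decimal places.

13.20339

B = L + 4I has rows (6, 0, 7); (0, 10, 6); (6, 3, 11)
w1 = Bv₀ = (6·0 + 0·1 + 7·0; 0·0 + 10·1 + 6·0; 6·0 + 3·1 + 11·0) = (0, 10, 3)
w2 = Bw1 = (6·0 + 0·10 + 7·3; 0·0 + 10·10 + 6·3; 6·0 + 3·10 + 11·3) = (21, 118, 63)
w3 = Bw2 = (567, 1558, 1173)
Ratio: 1558/118 = 13.20339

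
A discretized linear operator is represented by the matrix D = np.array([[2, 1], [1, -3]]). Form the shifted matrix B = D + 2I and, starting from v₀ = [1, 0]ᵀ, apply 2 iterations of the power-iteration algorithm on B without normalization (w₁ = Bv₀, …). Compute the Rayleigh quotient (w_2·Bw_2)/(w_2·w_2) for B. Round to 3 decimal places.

B = D + 2I has rows (4, 1); (1, -1)
w1 = Bv₀ = (4, 1)
w2 = Bw1 = (17, 3)
Bw2 = (71, 14)
w2·Bw2 = 1249; w2·w2 = 298; μ ≈ 1249/298 = 4.191

μ ≈ 4.191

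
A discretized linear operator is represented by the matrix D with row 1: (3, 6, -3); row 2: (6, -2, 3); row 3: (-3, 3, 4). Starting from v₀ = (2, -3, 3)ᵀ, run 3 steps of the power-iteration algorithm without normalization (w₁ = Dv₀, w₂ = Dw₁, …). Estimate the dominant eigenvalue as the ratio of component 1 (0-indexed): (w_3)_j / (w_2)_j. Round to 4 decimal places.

w1 = Dv₀ = (3·2 + 6·(-3) + (-3)·3; 6·2 + (-2)·(-3) + 3·3; (-3)·2 + 3·(-3) + 4·3) = (-21, 27, -3)
w2 = Dw1 = (3·(-21) + 6·27 + (-3)·(-3); 6·(-21) + (-2)·27 + 3·(-3); (-3)·(-21) + 3·27 + 4·(-3)) = (108, -189, 132)
w3 = Dw2 = (-1206, 1422, -363)
Ratio at component: 1422 / -189 = -7.5238

λ ≈ -7.5238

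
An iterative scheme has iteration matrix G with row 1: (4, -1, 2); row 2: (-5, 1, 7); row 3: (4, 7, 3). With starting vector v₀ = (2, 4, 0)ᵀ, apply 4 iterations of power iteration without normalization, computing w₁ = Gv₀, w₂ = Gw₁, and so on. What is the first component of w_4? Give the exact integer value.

w1 = Gv₀ = (4·2 + (-1)·4 + 2·0; (-5)·2 + 1·4 + 7·0; 4·2 + 7·4 + 3·0) = (4, -6, 36)
w2 = Gw1 = (4·4 + (-1)·(-6) + 2·36; (-5)·4 + 1·(-6) + 7·36; 4·4 + 7·(-6) + 3·36) = (94, 226, 82)
w3 = Gw2 = (314, 330, 2204)
w4 = Gw3 = (5334, 14188, 10178)
The requested component of w4 is 5334.

5334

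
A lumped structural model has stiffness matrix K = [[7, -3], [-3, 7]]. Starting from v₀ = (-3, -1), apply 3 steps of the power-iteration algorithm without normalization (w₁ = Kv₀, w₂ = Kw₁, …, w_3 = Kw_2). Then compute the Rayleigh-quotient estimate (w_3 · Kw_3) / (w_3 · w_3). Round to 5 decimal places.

w1 = Kv₀ = (7·(-3) + (-3)·(-1); (-3)·(-3) + 7·(-1)) = (-18, 2)
w2 = Kw1 = (7·(-18) + (-3)·2; (-3)·(-18) + 7·2) = (-132, 68)
w3 = Kw2 = (-1128, 872)
Kw3 = (-10512, 9488)
w3·Kw3 = (-1128)·(-10512) + 872·9488 = 20131072; w3·w3 = (-1128)·(-1128) + 872·872 = 2032768
λ ≈ 20131072/2032768 = 9.90328

λ ≈ 9.90328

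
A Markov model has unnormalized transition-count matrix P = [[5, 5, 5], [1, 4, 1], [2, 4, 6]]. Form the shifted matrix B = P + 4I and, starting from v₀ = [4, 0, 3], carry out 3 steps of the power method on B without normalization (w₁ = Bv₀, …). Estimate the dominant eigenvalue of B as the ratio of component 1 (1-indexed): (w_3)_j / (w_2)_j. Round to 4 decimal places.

B = P + 4I has rows (9, 5, 5); (1, 8, 1); (2, 4, 10)
w1 = Bv₀ = (51, 7, 38)
w2 = Bw1 = (684, 145, 510)
w3 = Bw2 = (9431, 2354, 7048)
Ratio: 9431/684 = 13.7880

μ ≈ 13.7880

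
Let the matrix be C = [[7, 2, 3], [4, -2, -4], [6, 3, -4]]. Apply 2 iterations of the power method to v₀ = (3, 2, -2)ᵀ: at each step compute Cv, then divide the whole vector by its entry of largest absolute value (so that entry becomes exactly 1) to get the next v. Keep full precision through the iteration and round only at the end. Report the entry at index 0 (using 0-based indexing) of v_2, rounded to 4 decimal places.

1.0000

Cv0 = (19.00000, 16.00000, 32.00000); divide by 32.00000 → v1 = (0.59375, 0.50000, 1.00000)
Cv1 = (8.15625, -2.62500, 1.06250); divide by 8.15625 → v2 = (1.00000, -0.32184, 0.13027)
Requested entry of v2: 261/261 = 1.0000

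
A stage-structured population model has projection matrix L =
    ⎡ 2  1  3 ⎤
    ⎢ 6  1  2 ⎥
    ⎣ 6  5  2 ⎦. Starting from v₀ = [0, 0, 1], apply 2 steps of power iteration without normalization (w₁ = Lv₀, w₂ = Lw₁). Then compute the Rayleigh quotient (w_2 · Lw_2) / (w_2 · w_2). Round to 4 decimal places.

w1 = Lv₀ = (3, 2, 2)
w2 = Lw1 = (14, 24, 32)
Lw2 = (148, 172, 268)
w2·Lw2 = 14·148 + 24·172 + 32·268 = 14776; w2·w2 = 14·14 + 24·24 + 32·32 = 1796
λ ≈ 14776/1796 = 8.2272

8.2272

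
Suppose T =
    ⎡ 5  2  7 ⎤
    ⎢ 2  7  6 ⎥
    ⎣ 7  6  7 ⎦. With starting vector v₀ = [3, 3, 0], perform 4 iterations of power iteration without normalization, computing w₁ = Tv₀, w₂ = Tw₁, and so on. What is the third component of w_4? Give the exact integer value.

165030

w1 = Tv₀ = (5·3 + 2·3 + 7·0; 2·3 + 7·3 + 6·0; 7·3 + 6·3 + 7·0) = (21, 27, 39)
w2 = Tw1 = (5·21 + 2·27 + 7·39; 2·21 + 7·27 + 6·39; 7·21 + 6·27 + 7·39) = (432, 465, 582)
w3 = Tw2 = (7164, 7611, 9888)
w4 = Tw3 = (120258, 126933, 165030)
The requested component of w4 is 165030.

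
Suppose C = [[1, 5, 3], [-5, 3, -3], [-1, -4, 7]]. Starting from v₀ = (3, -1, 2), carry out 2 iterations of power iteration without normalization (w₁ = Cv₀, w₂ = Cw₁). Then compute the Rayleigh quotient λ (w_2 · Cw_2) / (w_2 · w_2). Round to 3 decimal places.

7.888

w1 = Cv₀ = (1·3 + 5·(-1) + 3·2; (-5)·3 + 3·(-1) + (-3)·2; (-1)·3 + (-4)·(-1) + 7·2) = (4, -24, 15)
w2 = Cw1 = (1·4 + 5·(-24) + 3·15; (-5)·4 + 3·(-24) + (-3)·15; (-1)·4 + (-4)·(-24) + 7·15) = (-71, -137, 197)
Cw2 = (-165, -647, 1998)
w2·Cw2 = (-71)·(-165) + (-137)·(-647) + 197·1998 = 493960; w2·w2 = (-71)·(-71) + (-137)·(-137) + 197·197 = 62619
λ ≈ 493960/62619 = 7.888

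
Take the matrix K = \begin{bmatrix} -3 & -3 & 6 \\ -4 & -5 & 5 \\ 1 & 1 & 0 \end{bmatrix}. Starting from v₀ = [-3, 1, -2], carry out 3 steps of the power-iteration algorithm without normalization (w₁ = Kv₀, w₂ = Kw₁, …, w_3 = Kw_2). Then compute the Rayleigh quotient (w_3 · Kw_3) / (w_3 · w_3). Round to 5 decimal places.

-8.73532

w1 = Kv₀ = (-6, -3, -2)
w2 = Kw1 = (15, 29, -9)
w3 = Kw2 = (-186, -250, 44)
Kw3 = (1572, 2214, -436)
w3·Kw3 = (-186)·1572 + (-250)·2214 + 44·(-436) = -865076; w3·w3 = (-186)·(-186) + (-250)·(-250) + 44·44 = 99032
λ ≈ -865076/99032 = -8.73532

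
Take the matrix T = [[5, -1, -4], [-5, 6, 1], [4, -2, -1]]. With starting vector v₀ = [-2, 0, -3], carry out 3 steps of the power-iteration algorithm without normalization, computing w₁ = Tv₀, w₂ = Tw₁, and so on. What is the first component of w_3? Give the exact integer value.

92

w1 = Tv₀ = (2, 7, -5)
w2 = Tw1 = (23, 27, -1)
w3 = Tw2 = (92, 46, 39)
The requested component of w3 is 92.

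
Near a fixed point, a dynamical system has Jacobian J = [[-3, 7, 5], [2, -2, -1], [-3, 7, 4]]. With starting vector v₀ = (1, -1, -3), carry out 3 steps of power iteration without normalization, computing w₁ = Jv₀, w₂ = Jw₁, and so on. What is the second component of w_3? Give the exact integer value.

w1 = Jv₀ = ((-3)·1 + 7·(-1) + 5·(-3); 2·1 + (-2)·(-1) + (-1)·(-3); (-3)·1 + 7·(-1) + 4·(-3)) = (-25, 7, -22)
w2 = Jw1 = ((-3)·(-25) + 7·7 + 5·(-22); 2·(-25) + (-2)·7 + (-1)·(-22); (-3)·(-25) + 7·7 + 4·(-22)) = (14, -42, 36)
w3 = Jw2 = (-156, 76, -192)
The requested component of w3 is 76.

76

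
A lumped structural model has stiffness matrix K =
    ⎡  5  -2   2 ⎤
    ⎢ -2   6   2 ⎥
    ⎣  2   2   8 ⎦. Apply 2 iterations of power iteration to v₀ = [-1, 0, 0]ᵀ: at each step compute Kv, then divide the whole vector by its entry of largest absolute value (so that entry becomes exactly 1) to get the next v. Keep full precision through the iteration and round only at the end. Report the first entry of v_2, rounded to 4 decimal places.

1.0000

Kv0 = (-5.00000, 2.00000, -2.00000); divide by -5.00000 → v1 = (1.00000, -0.40000, 0.40000)
Kv1 = (6.60000, -3.60000, 4.40000); divide by 6.60000 → v2 = (1.00000, -0.54545, 0.66667)
Requested entry of v2: -33/-33 = 1.0000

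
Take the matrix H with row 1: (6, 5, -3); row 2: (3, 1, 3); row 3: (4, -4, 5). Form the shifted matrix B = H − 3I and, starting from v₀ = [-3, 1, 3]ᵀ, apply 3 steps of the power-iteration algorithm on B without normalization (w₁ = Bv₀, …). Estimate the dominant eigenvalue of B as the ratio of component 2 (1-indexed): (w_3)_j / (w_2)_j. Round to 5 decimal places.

1.83077

B = H − 3I has rows (3, 5, -3); (3, -2, 3); (4, -4, 2)
w1 = Bv₀ = (3·(-3) + 5·1 + (-3)·3; 3·(-3) + (-2)·1 + 3·3; 4·(-3) + (-4)·1 + 2·3) = (-13, -2, -10)
w2 = Bw1 = (3·(-13) + 5·(-2) + (-3)·(-10); 3·(-13) + (-2)·(-2) + 3·(-10); 4·(-13) + (-4)·(-2) + 2·(-10)) = (-19, -65, -64)
w3 = Bw2 = (-190, -119, 56)
Ratio: -119/-65 = 1.83077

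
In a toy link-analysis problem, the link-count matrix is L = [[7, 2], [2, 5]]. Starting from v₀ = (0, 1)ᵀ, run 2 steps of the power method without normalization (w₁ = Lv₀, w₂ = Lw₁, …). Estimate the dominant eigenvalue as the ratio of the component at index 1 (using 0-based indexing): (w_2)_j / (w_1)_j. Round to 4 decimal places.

5.8000

w1 = Lv₀ = (7·0 + 2·1; 2·0 + 5·1) = (2, 5)
w2 = Lw1 = (7·2 + 2·5; 2·2 + 5·5) = (24, 29)
Ratio at component: 29 / 5 = 5.8000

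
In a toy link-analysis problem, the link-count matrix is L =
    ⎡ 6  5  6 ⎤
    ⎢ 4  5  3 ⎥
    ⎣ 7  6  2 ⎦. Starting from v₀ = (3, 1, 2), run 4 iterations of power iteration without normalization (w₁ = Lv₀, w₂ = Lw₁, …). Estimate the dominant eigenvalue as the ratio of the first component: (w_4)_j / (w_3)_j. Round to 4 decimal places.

w1 = Lv₀ = (6·3 + 5·1 + 6·2; 4·3 + 5·1 + 3·2; 7·3 + 6·1 + 2·2) = (35, 23, 31)
w2 = Lw1 = (6·35 + 5·23 + 6·31; 4·35 + 5·23 + 3·31; 7·35 + 6·23 + 2·31) = (511, 348, 445)
w3 = Lw2 = (7476, 5119, 6555)
w4 = Lw3 = (109781, 75164, 96156)
Ratio at component: 109781 / 7476 = 14.6845

14.6845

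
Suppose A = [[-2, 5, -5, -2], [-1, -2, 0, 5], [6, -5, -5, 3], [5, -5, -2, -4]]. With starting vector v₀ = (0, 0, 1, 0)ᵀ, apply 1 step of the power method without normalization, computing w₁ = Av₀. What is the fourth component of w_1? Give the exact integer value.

w1 = Av₀ = ((-2)·0 + 5·0 + (-5)·1 + (-2)·0; (-1)·0 + (-2)·0 + 0·1 + 5·0; 6·0 + (-5)·0 + (-5)·1 + 3·0; 5·0 + (-5)·0 + (-2)·1 + (-4)·0) = (-5, 0, -5, -2)
The requested component of w1 is -2.

-2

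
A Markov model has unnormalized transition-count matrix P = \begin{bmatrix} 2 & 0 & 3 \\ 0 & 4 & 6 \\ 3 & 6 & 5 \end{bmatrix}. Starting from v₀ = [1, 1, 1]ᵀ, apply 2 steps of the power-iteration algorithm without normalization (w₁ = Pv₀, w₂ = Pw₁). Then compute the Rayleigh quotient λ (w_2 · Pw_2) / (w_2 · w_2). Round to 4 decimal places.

w1 = Pv₀ = (2·1 + 0·1 + 3·1; 0·1 + 4·1 + 6·1; 3·1 + 6·1 + 5·1) = (5, 10, 14)
w2 = Pw1 = (2·5 + 0·10 + 3·14; 0·5 + 4·10 + 6·14; 3·5 + 6·10 + 5·14) = (52, 124, 145)
Pw2 = (539, 1366, 1625)
w2·Pw2 = 52·539 + 124·1366 + 145·1625 = 433037; w2·w2 = 52·52 + 124·124 + 145·145 = 39105
λ ≈ 433037/39105 = 11.0737

11.0737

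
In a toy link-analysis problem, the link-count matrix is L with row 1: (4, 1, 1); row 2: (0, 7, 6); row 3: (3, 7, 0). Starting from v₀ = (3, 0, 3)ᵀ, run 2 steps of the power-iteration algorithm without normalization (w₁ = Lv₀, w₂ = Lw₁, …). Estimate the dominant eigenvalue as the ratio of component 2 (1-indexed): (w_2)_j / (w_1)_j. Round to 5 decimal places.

w1 = Lv₀ = (15, 18, 9)
w2 = Lw1 = (87, 180, 171)
Ratio at component: 180 / 18 = 10.00000

λ ≈ 10.00000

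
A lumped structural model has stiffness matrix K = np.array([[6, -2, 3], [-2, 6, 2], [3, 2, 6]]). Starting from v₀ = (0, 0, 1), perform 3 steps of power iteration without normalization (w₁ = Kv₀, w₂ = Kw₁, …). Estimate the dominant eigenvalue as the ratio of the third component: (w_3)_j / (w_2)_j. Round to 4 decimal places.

8.6939

w1 = Kv₀ = (6·0 + (-2)·0 + 3·1; (-2)·0 + 6·0 + 2·1; 3·0 + 2·0 + 6·1) = (3, 2, 6)
w2 = Kw1 = (6·3 + (-2)·2 + 3·6; (-2)·3 + 6·2 + 2·6; 3·3 + 2·2 + 6·6) = (32, 18, 49)
w3 = Kw2 = (303, 142, 426)
Ratio at component: 426 / 49 = 8.6939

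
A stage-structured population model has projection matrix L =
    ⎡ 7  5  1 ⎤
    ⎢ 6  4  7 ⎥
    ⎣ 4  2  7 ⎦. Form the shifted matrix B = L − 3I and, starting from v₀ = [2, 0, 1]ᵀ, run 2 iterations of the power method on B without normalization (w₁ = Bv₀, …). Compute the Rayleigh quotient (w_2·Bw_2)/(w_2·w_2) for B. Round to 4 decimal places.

B = L − 3I has rows (4, 5, 1); (6, 1, 7); (4, 2, 4)
w1 = Bv₀ = (9, 19, 12)
w2 = Bw1 = (143, 157, 122)
Bw2 = (1479, 1869, 1374)
w2·Bw2 = 672558; w2·w2 = 59982; μ ≈ 672558/59982 = 11.2127

11.2127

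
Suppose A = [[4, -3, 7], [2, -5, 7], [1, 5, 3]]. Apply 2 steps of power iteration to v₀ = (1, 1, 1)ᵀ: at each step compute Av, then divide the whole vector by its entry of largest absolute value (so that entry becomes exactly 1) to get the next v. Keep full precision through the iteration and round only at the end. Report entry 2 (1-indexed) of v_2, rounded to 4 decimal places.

Av0 = (8.00000, 4.00000, 9.00000); divide by 9.00000 → v1 = (0.88889, 0.44444, 1.00000)
Av1 = (9.22222, 6.55556, 6.11111); divide by 9.22222 → v2 = (1.00000, 0.71084, 0.66265)
Requested entry of v2: 59/83 = 0.7108

0.7108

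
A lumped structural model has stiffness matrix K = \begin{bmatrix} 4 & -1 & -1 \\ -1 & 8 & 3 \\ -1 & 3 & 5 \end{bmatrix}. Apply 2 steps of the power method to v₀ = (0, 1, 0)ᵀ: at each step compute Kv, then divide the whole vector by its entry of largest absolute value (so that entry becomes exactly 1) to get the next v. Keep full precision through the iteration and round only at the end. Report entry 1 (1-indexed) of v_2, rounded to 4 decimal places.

-0.2027

Kv0 = (-1.00000, 8.00000, 3.00000); divide by 8.00000 → v1 = (-0.12500, 1.00000, 0.37500)
Kv1 = (-1.87500, 9.25000, 5.00000); divide by 9.25000 → v2 = (-0.20270, 1.00000, 0.54054)
Requested entry of v2: -15/74 = -0.2027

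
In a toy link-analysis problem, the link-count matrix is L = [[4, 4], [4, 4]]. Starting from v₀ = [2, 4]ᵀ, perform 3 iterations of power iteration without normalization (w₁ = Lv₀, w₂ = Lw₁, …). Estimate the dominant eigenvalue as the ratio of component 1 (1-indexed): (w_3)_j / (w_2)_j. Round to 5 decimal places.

8.00000

w1 = Lv₀ = (24, 24)
w2 = Lw1 = (192, 192)
w3 = Lw2 = (1536, 1536)
Ratio at component: 1536 / 192 = 8.00000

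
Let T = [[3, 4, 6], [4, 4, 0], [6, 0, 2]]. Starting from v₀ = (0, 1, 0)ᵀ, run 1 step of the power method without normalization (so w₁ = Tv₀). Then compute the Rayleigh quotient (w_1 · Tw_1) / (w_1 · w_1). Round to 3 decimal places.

7.500

w1 = Tv₀ = (4, 4, 0)
Tw1 = (28, 32, 24)
w1·Tw1 = 4·28 + 4·32 + 0·24 = 240; w1·w1 = 4·4 + 4·4 + 0·0 = 32
λ ≈ 240/32 = 7.500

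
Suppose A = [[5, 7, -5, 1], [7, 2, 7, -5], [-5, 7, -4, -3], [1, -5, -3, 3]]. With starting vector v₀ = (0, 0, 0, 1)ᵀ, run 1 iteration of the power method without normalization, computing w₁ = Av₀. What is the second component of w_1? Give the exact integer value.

w1 = Av₀ = (5·0 + 7·0 + (-5)·0 + 1·1; 7·0 + 2·0 + 7·0 + (-5)·1; (-5)·0 + 7·0 + (-4)·0 + (-3)·1; 1·0 + (-5)·0 + (-3)·0 + 3·1) = (1, -5, -3, 3)
The requested component of w1 is -5.

-5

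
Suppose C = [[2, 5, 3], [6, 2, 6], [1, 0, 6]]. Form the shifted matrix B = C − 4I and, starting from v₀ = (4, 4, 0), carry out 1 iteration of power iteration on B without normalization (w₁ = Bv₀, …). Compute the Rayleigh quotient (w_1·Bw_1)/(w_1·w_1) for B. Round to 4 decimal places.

μ ≈ 4.6154

B = C − 4I has rows (-2, 5, 3); (6, -2, 6); (1, 0, 2)
w1 = Bv₀ = ((-2)·4 + 5·4 + 3·0; 6·4 + (-2)·4 + 6·0; 1·4 + 0·4 + 2·0) = (12, 16, 4)
Bw1 = (68, 64, 20)
w1·Bw1 = 1920; w1·w1 = 416; μ ≈ 1920/416 = 4.6154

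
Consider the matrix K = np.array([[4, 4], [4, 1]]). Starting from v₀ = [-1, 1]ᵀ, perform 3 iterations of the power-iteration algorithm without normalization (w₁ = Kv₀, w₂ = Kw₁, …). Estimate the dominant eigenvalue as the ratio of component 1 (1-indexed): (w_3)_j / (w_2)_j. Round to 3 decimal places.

w1 = Kv₀ = (4·(-1) + 4·1; 4·(-1) + 1·1) = (0, -3)
w2 = Kw1 = (4·0 + 4·(-3); 4·0 + 1·(-3)) = (-12, -3)
w3 = Kw2 = (-60, -51)
Ratio at component: -60 / -12 = 5.000

5.000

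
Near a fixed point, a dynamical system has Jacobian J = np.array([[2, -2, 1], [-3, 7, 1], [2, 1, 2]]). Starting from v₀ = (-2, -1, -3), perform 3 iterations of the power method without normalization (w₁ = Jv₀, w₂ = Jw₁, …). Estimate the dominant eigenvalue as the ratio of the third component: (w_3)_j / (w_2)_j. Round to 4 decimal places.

w1 = Jv₀ = (2·(-2) + (-2)·(-1) + 1·(-3); (-3)·(-2) + 7·(-1) + 1·(-3); 2·(-2) + 1·(-1) + 2·(-3)) = (-5, -4, -11)
w2 = Jw1 = (2·(-5) + (-2)·(-4) + 1·(-11); (-3)·(-5) + 7·(-4) + 1·(-11); 2·(-5) + 1·(-4) + 2·(-11)) = (-13, -24, -36)
w3 = Jw2 = (-14, -165, -122)
Ratio at component: -122 / -36 = 3.3889

3.3889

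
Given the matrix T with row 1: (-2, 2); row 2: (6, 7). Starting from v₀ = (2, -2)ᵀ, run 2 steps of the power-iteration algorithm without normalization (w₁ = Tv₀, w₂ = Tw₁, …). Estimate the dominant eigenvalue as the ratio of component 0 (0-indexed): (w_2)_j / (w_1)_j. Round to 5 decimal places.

λ ≈ -1.50000

w1 = Tv₀ = ((-2)·2 + 2·(-2); 6·2 + 7·(-2)) = (-8, -2)
w2 = Tw1 = ((-2)·(-8) + 2·(-2); 6·(-8) + 7·(-2)) = (12, -62)
Ratio at component: 12 / -8 = -1.50000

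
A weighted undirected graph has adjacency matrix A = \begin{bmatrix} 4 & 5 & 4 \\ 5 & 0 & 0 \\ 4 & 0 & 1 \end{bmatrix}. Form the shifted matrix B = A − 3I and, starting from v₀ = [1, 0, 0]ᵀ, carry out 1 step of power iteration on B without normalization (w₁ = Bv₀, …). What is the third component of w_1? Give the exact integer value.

4

B = A − 3I has rows (1, 5, 4); (5, -3, 0); (4, 0, -2)
w1 = Bv₀ = (1·1 + 5·0 + 4·0; 5·1 + (-3)·0 + 0·0; 4·1 + 0·0 + (-2)·0) = (1, 5, 4)
Requested component of w1: 4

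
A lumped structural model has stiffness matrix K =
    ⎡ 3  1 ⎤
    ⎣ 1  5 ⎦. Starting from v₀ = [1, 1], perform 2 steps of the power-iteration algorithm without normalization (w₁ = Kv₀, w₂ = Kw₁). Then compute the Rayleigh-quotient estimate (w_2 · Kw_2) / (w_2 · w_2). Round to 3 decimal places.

λ ≈ 5.389

w1 = Kv₀ = (4, 6)
w2 = Kw1 = (18, 34)
Kw2 = (88, 188)
w2·Kw2 = 18·88 + 34·188 = 7976; w2·w2 = 18·18 + 34·34 = 1480
λ ≈ 7976/1480 = 5.389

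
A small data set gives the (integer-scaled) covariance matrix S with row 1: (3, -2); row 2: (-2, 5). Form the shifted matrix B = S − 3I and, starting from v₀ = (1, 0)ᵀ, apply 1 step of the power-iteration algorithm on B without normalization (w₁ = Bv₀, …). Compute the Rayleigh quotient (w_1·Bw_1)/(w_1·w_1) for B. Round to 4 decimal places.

μ ≈ 2.0000

B = S − 3I has rows (0, -2); (-2, 2)
w1 = Bv₀ = (0, -2)
Bw1 = (4, -4)
w1·Bw1 = 8; w1·w1 = 4; μ ≈ 8/4 = 2.0000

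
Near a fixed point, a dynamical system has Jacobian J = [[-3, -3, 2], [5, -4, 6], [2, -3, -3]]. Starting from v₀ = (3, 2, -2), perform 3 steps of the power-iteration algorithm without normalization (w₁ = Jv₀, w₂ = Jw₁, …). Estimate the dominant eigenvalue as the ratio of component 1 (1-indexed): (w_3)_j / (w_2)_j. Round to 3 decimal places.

-2.583

w1 = Jv₀ = ((-3)·3 + (-3)·2 + 2·(-2); 5·3 + (-4)·2 + 6·(-2); 2·3 + (-3)·2 + (-3)·(-2)) = (-19, -5, 6)
w2 = Jw1 = ((-3)·(-19) + (-3)·(-5) + 2·6; 5·(-19) + (-4)·(-5) + 6·6; 2·(-19) + (-3)·(-5) + (-3)·6) = (84, -39, -41)
w3 = Jw2 = (-217, 330, 408)
Ratio at component: -217 / 84 = -2.583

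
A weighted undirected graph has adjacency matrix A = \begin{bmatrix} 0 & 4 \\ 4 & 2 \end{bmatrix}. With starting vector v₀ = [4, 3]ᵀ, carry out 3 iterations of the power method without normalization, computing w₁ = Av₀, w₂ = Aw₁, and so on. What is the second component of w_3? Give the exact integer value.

536

w1 = Av₀ = (0·4 + 4·3; 4·4 + 2·3) = (12, 22)
w2 = Aw1 = (0·12 + 4·22; 4·12 + 2·22) = (88, 92)
w3 = Aw2 = (368, 536)
The requested component of w3 is 536.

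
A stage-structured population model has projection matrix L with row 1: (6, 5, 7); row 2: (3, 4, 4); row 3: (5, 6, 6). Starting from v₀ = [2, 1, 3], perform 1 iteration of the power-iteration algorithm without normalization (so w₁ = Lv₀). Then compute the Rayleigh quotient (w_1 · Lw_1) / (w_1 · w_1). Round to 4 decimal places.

λ ≈ 15.3074

w1 = Lv₀ = (38, 22, 34)
Lw1 = (576, 338, 526)
w1·Lw1 = 38·576 + 22·338 + 34·526 = 47208; w1·w1 = 38·38 + 22·22 + 34·34 = 3084
λ ≈ 47208/3084 = 15.3074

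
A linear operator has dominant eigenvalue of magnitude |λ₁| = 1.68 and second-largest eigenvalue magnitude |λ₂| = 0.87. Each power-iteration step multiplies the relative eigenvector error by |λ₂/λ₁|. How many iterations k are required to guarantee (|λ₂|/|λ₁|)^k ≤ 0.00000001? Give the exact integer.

28

|λ₂/λ₁| = 0.87/1.68 = 0.51786
Need k ≥ ln(0.00000001) / ln(0.51786) = -18.4207 / -0.6581 ≈ 27.993
Smallest integer k satisfying the bound: 28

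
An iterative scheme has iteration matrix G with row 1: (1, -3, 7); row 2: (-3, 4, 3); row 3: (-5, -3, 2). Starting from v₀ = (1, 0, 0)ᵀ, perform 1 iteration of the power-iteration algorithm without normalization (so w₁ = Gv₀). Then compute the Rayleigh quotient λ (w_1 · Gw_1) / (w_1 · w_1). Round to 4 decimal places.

λ ≈ 2.7143

w1 = Gv₀ = (1, -3, -5)
Gw1 = (-25, -30, -6)
w1·Gw1 = 1·(-25) + (-3)·(-30) + (-5)·(-6) = 95; w1·w1 = 1·1 + (-3)·(-3) + (-5)·(-5) = 35
λ ≈ 95/35 = 2.7143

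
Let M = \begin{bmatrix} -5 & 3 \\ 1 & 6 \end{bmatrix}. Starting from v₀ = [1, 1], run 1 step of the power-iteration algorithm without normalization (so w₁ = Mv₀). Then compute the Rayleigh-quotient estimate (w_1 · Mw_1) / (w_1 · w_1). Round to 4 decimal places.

w1 = Mv₀ = ((-5)·1 + 3·1; 1·1 + 6·1) = (-2, 7)
Mw1 = (31, 40)
w1·Mw1 = (-2)·31 + 7·40 = 218; w1·w1 = (-2)·(-2) + 7·7 = 53
λ ≈ 218/53 = 4.1132

λ ≈ 4.1132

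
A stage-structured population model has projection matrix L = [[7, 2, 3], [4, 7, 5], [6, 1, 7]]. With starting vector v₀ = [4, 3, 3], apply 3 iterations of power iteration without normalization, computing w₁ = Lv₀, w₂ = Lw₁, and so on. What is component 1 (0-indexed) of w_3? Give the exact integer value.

w1 = Lv₀ = (43, 52, 48)
w2 = Lw1 = (549, 776, 646)
w3 = Lw2 = (7333, 10858, 8592)
The requested component of w3 is 10858.

10858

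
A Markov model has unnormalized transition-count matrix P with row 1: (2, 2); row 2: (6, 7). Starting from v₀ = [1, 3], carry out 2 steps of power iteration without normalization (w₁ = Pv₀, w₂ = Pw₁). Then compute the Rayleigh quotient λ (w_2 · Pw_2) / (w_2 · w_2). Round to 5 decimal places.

λ ≈ 8.77209

w1 = Pv₀ = (2·1 + 2·3; 6·1 + 7·3) = (8, 27)
w2 = Pw1 = (2·8 + 2·27; 6·8 + 7·27) = (70, 237)
Pw2 = (614, 2079)
w2·Pw2 = 70·614 + 237·2079 = 535703; w2·w2 = 70·70 + 237·237 = 61069
λ ≈ 535703/61069 = 8.77209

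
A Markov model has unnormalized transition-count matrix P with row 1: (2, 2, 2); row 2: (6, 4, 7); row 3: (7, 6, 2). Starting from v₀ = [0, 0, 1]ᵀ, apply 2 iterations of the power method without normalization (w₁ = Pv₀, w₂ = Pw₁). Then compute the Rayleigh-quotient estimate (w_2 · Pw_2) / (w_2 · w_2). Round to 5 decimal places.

w1 = Pv₀ = (2, 7, 2)
w2 = Pw1 = (22, 54, 60)
Pw2 = (272, 768, 598)
w2·Pw2 = 22·272 + 54·768 + 60·598 = 83336; w2·w2 = 22·22 + 54·54 + 60·60 = 7000
λ ≈ 83336/7000 = 11.90514

11.90514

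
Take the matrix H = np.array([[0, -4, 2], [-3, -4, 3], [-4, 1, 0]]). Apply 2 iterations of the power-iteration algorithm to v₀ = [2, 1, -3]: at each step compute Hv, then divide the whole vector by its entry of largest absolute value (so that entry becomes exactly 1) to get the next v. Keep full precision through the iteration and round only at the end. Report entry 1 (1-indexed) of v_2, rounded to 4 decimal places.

Hv0 = (-10.00000, -19.00000, -7.00000); divide by -19.00000 → v1 = (0.52632, 1.00000, 0.36842)
Hv1 = (-3.26316, -4.47368, -1.10526); divide by -4.47368 → v2 = (0.72941, 1.00000, 0.24706)
Requested entry of v2: 62/85 = 0.7294

0.7294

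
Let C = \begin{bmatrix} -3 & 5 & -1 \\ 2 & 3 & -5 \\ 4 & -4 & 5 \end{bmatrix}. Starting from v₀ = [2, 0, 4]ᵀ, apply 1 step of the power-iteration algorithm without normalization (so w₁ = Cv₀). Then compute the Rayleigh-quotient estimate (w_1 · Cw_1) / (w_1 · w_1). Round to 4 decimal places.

w1 = Cv₀ = (-10, -16, 28)
Cw1 = (-78, -208, 164)
w1·Cw1 = (-10)·(-78) + (-16)·(-208) + 28·164 = 8700; w1·w1 = (-10)·(-10) + (-16)·(-16) + 28·28 = 1140
λ ≈ 8700/1140 = 7.6316

7.6316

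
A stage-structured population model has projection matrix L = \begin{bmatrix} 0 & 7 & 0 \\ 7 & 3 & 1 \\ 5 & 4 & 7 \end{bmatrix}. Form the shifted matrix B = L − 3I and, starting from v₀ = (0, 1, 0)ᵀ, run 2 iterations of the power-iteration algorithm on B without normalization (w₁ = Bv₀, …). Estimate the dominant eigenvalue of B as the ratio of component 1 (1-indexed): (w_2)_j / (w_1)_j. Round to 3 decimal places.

B = L − 3I has rows (-3, 7, 0); (7, 0, 1); (5, 4, 4)
w1 = Bv₀ = (7, 0, 4)
w2 = Bw1 = (-21, 53, 51)
Ratio: -21/7 = -3.000

-3.000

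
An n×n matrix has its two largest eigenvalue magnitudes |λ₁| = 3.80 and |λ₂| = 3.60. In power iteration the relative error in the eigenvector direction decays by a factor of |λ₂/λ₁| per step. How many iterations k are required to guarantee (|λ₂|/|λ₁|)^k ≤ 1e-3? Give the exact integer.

|λ₂/λ₁| = 3.60/3.80 = 0.94737
Need k ≥ ln(1e-3) / ln(0.94737) = -6.9078 / -0.0541 ≈ 127.762
Smallest integer k satisfying the bound: 128

128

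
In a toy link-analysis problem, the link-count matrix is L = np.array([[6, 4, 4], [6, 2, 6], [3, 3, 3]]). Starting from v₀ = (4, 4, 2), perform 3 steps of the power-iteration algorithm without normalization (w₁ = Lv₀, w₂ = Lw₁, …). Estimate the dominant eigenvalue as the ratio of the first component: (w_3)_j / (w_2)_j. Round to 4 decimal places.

12.3151

w1 = Lv₀ = (6·4 + 4·4 + 4·2; 6·4 + 2·4 + 6·2; 3·4 + 3·4 + 3·2) = (48, 44, 30)
w2 = Lw1 = (6·48 + 4·44 + 4·30; 6·48 + 2·44 + 6·30; 3·48 + 3·44 + 3·30) = (584, 556, 366)
w3 = Lw2 = (7192, 6812, 4518)
Ratio at component: 7192 / 584 = 12.3151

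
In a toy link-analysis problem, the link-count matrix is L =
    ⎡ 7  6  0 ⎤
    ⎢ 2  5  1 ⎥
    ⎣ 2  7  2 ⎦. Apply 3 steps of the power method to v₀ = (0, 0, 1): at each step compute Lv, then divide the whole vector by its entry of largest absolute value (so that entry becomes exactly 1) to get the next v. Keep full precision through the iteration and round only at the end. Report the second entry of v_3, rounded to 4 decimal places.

0.6905

Lv0 = (0.00000, 1.00000, 2.00000); divide by 2.00000 → v1 = (0.00000, 0.50000, 1.00000)
Lv1 = (3.00000, 3.50000, 5.50000); divide by 5.50000 → v2 = (0.54545, 0.63636, 1.00000)
Lv2 = (7.63636, 5.27273, 7.54545); divide by 7.63636 → v3 = (1.00000, 0.69048, 0.98810)
Requested entry of v3: 58/84 = 0.6905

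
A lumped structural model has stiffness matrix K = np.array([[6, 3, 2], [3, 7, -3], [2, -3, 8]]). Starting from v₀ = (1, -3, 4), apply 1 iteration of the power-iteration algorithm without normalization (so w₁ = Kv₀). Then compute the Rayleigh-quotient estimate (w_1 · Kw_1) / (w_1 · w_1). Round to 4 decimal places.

w1 = Kv₀ = (6·1 + 3·(-3) + 2·4; 3·1 + 7·(-3) + (-3)·4; 2·1 + (-3)·(-3) + 8·4) = (5, -30, 43)
Kw1 = (26, -324, 444)
w1·Kw1 = 5·26 + (-30)·(-324) + 43·444 = 28942; w1·w1 = 5·5 + (-30)·(-30) + 43·43 = 2774
λ ≈ 28942/2774 = 10.4333

λ ≈ 10.4333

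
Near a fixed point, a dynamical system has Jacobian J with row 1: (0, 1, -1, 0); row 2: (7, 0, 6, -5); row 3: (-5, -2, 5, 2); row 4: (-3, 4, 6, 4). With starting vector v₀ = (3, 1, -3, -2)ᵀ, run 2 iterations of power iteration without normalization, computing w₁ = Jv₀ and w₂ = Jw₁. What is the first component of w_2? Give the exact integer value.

w1 = Jv₀ = (0·3 + 1·1 + (-1)·(-3) + 0·(-2); 7·3 + 0·1 + 6·(-3) + (-5)·(-2); (-5)·3 + (-2)·1 + 5·(-3) + 2·(-2); (-3)·3 + 4·1 + 6·(-3) + 4·(-2)) = (4, 13, -36, -31)
w2 = Jw1 = (0·4 + 1·13 + (-1)·(-36) + 0·(-31); 7·4 + 0·13 + 6·(-36) + (-5)·(-31); (-5)·4 + (-2)·13 + 5·(-36) + 2·(-31); (-3)·4 + 4·13 + 6·(-36) + 4·(-31)) = (49, -33, -288, -300)
The requested component of w2 is 49.

49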